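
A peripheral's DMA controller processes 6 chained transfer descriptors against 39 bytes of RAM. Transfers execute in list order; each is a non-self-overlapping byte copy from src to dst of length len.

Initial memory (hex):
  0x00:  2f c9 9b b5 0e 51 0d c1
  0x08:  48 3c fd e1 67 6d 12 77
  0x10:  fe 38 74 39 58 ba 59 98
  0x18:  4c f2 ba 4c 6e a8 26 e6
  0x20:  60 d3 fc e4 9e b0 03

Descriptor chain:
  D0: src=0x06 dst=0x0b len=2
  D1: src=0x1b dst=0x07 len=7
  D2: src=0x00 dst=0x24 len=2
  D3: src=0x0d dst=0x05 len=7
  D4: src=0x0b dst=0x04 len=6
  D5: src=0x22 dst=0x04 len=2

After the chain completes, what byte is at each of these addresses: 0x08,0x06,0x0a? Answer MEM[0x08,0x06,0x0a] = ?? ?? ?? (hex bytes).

D0: mem[0x0b..0x0c] <- [0d c1]
D1: mem[0x07..0x0d] <- [4c 6e a8 26 e6 60 d3]
D2: mem[0x24..0x25] <- [2f c9]
D3: mem[0x05..0x0b] <- [d3 12 77 fe 38 74 39]
D4: mem[0x04..0x09] <- [39 60 d3 12 77 fe]
D5: mem[0x04..0x05] <- [fc e4]
query mem[0x08]=0x77, mem[0x06]=0xd3, mem[0x0a]=0x74

MEM[0x08,0x06,0x0a] = 77 d3 74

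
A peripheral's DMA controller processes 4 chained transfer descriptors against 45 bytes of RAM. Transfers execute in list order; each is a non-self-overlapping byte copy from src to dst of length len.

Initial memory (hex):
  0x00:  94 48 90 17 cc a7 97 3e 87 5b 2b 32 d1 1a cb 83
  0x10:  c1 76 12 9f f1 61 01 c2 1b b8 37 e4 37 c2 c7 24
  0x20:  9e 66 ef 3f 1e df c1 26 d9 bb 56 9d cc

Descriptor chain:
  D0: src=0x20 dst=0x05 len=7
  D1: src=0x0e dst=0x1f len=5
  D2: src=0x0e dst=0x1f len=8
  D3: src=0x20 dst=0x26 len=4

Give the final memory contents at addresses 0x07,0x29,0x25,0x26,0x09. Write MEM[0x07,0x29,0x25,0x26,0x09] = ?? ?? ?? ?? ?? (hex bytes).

[0] 0x20->0x05 len=7 : 9e 66 ef 3f 1e df c1
[1] 0x0e->0x1f len=5 : cb 83 c1 76 12
[2] 0x0e->0x1f len=8 : cb 83 c1 76 12 9f f1 61
[3] 0x20->0x26 len=4 : 83 c1 76 12
query mem[0x07]=0xef, mem[0x29]=0x12, mem[0x25]=0xf1, mem[0x26]=0x83, mem[0x09]=0x1e

MEM[0x07,0x29,0x25,0x26,0x09] = ef 12 f1 83 1e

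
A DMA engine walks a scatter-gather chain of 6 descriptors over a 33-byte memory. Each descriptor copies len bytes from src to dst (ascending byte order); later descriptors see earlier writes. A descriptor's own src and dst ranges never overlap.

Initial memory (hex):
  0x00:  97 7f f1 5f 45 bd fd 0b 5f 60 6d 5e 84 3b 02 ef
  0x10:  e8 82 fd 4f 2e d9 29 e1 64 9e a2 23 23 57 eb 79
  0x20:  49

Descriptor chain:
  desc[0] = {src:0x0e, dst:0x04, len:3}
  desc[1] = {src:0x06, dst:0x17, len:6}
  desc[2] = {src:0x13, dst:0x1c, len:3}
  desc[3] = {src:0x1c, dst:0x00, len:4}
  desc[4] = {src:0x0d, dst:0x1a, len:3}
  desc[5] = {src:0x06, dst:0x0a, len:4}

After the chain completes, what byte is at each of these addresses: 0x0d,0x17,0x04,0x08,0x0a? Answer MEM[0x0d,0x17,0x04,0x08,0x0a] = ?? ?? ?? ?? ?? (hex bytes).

  after D0: wrote 3B at 0x04 = 02efe8
  after D1: wrote 6B at 0x17 = e80b5f606d5e
  after D2: wrote 3B at 0x1c = 4f2ed9
  after D3: wrote 4B at 0x00 = 4f2ed979
  after D4: wrote 3B at 0x1a = 3b02ef
  after D5: wrote 4B at 0x0a = e80b5f60
query mem[0x0d]=0x60, mem[0x17]=0xe8, mem[0x04]=0x02, mem[0x08]=0x5f, mem[0x0a]=0xe8

MEM[0x0d,0x17,0x04,0x08,0x0a] = 60 e8 02 5f e8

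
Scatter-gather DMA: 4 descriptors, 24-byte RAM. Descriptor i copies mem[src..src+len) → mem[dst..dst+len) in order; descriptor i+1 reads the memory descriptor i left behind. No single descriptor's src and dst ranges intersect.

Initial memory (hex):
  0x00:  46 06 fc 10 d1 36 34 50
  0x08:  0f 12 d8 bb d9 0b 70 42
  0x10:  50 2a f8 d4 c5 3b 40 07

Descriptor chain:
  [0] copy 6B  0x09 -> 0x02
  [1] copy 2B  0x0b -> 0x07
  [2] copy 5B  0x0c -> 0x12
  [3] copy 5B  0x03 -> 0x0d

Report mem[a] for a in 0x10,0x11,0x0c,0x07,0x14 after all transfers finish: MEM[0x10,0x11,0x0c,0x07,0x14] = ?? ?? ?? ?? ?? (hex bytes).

MEM[0x10,0x11,0x0c,0x07,0x14] = 0b bb d9 bb 70

[0] 0x09->0x02 len=6 : 12 d8 bb d9 0b 70
[1] 0x0b->0x07 len=2 : bb d9
[2] 0x0c->0x12 len=5 : d9 0b 70 42 50
[3] 0x03->0x0d len=5 : d8 bb d9 0b bb
query mem[0x10]=0x0b, mem[0x11]=0xbb, mem[0x0c]=0xd9, mem[0x07]=0xbb, mem[0x14]=0x70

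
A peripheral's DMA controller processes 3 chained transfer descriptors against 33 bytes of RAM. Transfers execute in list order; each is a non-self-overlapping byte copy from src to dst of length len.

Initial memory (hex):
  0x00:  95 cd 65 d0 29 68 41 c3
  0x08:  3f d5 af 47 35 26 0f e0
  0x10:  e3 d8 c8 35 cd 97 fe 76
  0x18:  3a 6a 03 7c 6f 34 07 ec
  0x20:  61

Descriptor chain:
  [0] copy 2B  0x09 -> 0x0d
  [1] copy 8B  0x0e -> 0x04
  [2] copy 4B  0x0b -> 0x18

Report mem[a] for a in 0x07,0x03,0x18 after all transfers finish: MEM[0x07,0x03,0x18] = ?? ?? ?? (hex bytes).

MEM[0x07,0x03,0x18] = d8 d0 97

[0] 0x09->0x0d len=2 : d5 af
[1] 0x0e->0x04 len=8 : af e0 e3 d8 c8 35 cd 97
[2] 0x0b->0x18 len=4 : 97 35 d5 af
query mem[0x07]=0xd8, mem[0x03]=0xd0, mem[0x18]=0x97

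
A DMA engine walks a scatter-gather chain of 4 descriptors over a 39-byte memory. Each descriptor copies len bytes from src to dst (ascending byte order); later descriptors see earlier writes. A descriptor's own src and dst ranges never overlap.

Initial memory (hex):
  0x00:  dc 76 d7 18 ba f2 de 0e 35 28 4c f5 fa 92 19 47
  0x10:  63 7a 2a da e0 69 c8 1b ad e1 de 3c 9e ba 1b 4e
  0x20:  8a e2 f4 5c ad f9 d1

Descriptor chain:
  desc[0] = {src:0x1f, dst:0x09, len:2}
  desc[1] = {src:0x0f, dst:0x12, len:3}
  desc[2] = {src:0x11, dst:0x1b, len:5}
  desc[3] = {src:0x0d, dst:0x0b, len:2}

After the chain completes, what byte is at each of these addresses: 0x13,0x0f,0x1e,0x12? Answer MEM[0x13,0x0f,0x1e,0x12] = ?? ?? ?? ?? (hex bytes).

MEM[0x13,0x0f,0x1e,0x12] = 63 47 7a 47

D0: mem[0x09..0x0a] <- [4e 8a]
D1: mem[0x12..0x14] <- [47 63 7a]
D2: mem[0x1b..0x1f] <- [7a 47 63 7a 69]
D3: mem[0x0b..0x0c] <- [92 19]
query mem[0x13]=0x63, mem[0x0f]=0x47, mem[0x1e]=0x7a, mem[0x12]=0x47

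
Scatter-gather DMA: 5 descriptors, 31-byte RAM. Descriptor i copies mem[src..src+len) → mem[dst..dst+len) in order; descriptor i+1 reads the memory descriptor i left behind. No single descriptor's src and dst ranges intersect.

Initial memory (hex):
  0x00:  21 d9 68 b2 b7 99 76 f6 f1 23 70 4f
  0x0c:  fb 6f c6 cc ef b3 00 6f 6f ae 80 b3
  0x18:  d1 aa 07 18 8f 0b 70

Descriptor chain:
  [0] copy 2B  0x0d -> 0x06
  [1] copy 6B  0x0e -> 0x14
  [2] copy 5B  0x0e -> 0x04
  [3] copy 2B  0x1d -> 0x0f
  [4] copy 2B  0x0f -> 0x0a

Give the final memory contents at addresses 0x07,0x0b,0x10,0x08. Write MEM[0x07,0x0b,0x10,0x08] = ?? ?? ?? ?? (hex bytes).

MEM[0x07,0x0b,0x10,0x08] = b3 70 70 00

#0 dst[0x06+2] := {0x6f,0xc6}
#1 dst[0x14+6] := {0xc6,0xcc,0xef,0xb3,0x00,0x6f}
#2 dst[0x04+5] := {0xc6,0xcc,0xef,0xb3,0x00}
#3 dst[0x0f+2] := {0x0b,0x70}
#4 dst[0x0a+2] := {0x0b,0x70}
query mem[0x07]=0xb3, mem[0x0b]=0x70, mem[0x10]=0x70, mem[0x08]=0x00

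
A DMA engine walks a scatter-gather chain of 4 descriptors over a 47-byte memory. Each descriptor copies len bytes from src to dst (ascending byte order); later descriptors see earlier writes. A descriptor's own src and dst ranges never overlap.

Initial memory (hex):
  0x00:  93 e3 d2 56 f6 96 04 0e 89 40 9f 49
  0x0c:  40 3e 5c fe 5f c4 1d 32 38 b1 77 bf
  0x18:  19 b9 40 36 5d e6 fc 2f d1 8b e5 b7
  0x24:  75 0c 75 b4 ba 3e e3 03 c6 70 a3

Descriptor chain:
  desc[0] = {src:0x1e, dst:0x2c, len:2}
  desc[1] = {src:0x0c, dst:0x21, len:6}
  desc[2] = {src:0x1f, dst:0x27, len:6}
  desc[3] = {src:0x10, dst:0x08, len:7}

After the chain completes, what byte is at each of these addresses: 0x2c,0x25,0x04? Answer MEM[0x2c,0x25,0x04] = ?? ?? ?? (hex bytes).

MEM[0x2c,0x25,0x04] = fe 5f f6

D0: mem[0x2c..0x2d] <- [fc 2f]
D1: mem[0x21..0x26] <- [40 3e 5c fe 5f c4]
D2: mem[0x27..0x2c] <- [2f d1 40 3e 5c fe]
D3: mem[0x08..0x0e] <- [5f c4 1d 32 38 b1 77]
query mem[0x2c]=0xfe, mem[0x25]=0x5f, mem[0x04]=0xf6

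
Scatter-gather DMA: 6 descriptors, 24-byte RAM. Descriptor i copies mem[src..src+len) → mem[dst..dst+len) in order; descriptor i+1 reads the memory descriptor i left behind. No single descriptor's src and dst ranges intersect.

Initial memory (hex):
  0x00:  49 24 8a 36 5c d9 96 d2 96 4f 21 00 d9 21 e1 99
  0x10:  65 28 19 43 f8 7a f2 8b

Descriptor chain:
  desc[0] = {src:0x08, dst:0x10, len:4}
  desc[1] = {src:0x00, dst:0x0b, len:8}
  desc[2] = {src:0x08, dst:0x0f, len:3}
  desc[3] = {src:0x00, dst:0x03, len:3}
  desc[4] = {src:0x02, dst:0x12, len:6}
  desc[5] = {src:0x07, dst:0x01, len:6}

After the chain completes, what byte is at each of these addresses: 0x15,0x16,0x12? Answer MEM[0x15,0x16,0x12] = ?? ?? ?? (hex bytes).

#0 dst[0x10+4] := {0x96,0x4f,0x21,0x00}
#1 dst[0x0b+8] := {0x49,0x24,0x8a,0x36,0x5c,0xd9,0x96,0xd2}
#2 dst[0x0f+3] := {0x96,0x4f,0x21}
#3 dst[0x03+3] := {0x49,0x24,0x8a}
#4 dst[0x12+6] := {0x8a,0x49,0x24,0x8a,0x96,0xd2}
#5 dst[0x01+6] := {0xd2,0x96,0x4f,0x21,0x49,0x24}
query mem[0x15]=0x8a, mem[0x16]=0x96, mem[0x12]=0x8a

MEM[0x15,0x16,0x12] = 8a 96 8a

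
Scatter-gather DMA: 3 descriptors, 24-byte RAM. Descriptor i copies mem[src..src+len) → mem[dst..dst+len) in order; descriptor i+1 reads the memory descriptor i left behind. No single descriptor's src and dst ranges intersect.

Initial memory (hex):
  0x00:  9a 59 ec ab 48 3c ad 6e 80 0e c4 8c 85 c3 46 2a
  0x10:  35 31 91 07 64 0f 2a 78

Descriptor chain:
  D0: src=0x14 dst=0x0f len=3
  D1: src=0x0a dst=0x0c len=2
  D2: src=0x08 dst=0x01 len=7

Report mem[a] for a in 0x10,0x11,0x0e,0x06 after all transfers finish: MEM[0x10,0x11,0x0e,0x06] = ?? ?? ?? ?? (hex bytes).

  after D0: wrote 3B at 0x0f = 640f2a
  after D1: wrote 2B at 0x0c = c48c
  after D2: wrote 7B at 0x01 = 800ec48cc48c46
query mem[0x10]=0x0f, mem[0x11]=0x2a, mem[0x0e]=0x46, mem[0x06]=0x8c

MEM[0x10,0x11,0x0e,0x06] = 0f 2a 46 8c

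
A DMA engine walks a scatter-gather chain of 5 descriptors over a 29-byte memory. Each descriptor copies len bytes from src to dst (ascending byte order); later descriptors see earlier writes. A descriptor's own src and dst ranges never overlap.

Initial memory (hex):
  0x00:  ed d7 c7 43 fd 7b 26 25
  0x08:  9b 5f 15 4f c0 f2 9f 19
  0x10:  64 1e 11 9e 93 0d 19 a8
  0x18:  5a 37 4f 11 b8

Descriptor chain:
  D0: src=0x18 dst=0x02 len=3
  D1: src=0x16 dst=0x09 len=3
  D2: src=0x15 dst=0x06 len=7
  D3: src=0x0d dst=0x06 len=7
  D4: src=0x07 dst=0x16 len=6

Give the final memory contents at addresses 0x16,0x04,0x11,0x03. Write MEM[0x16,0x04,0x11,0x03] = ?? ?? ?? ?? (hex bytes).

MEM[0x16,0x04,0x11,0x03] = 9f 4f 1e 37

D0: mem[0x02..0x04] <- [5a 37 4f]
D1: mem[0x09..0x0b] <- [19 a8 5a]
D2: mem[0x06..0x0c] <- [0d 19 a8 5a 37 4f 11]
D3: mem[0x06..0x0c] <- [f2 9f 19 64 1e 11 9e]
D4: mem[0x16..0x1b] <- [9f 19 64 1e 11 9e]
query mem[0x16]=0x9f, mem[0x04]=0x4f, mem[0x11]=0x1e, mem[0x03]=0x37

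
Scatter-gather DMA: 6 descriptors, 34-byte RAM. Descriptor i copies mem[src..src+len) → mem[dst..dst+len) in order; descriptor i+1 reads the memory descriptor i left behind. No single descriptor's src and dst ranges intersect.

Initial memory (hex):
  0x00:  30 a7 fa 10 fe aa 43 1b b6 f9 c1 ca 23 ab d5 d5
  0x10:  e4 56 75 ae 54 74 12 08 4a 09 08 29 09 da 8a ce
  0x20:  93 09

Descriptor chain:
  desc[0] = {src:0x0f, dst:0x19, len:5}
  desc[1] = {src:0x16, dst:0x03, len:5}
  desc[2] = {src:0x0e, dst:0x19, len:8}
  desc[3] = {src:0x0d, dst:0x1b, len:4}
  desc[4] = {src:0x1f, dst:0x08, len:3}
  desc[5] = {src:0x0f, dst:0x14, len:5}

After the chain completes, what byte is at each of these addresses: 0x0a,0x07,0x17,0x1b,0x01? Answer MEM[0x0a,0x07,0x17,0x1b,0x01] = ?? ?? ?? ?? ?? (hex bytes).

MEM[0x0a,0x07,0x17,0x1b,0x01] = 09 e4 75 ab a7

D0: mem[0x19..0x1d] <- [d5 e4 56 75 ae]
D1: mem[0x03..0x07] <- [12 08 4a d5 e4]
D2: mem[0x19..0x20] <- [d5 d5 e4 56 75 ae 54 74]
D3: mem[0x1b..0x1e] <- [ab d5 d5 e4]
D4: mem[0x08..0x0a] <- [54 74 09]
D5: mem[0x14..0x18] <- [d5 e4 56 75 ae]
query mem[0x0a]=0x09, mem[0x07]=0xe4, mem[0x17]=0x75, mem[0x1b]=0xab, mem[0x01]=0xa7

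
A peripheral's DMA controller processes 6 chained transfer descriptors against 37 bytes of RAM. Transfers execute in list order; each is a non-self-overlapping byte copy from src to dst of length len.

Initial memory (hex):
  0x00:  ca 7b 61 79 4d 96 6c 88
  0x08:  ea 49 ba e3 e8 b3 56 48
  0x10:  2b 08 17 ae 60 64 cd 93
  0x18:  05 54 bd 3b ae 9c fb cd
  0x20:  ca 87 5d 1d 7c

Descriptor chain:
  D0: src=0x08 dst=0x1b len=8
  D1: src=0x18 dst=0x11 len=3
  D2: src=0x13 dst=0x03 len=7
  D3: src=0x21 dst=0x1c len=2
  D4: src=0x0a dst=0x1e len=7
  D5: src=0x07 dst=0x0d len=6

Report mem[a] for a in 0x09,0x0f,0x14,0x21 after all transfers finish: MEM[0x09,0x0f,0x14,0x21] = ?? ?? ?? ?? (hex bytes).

MEM[0x09,0x0f,0x14,0x21] = 54 54 60 b3

#0 dst[0x1b+8] := {0xea,0x49,0xba,0xe3,0xe8,0xb3,0x56,0x48}
#1 dst[0x11+3] := {0x05,0x54,0xbd}
#2 dst[0x03+7] := {0xbd,0x60,0x64,0xcd,0x93,0x05,0x54}
#3 dst[0x1c+2] := {0x56,0x48}
#4 dst[0x1e+7] := {0xba,0xe3,0xe8,0xb3,0x56,0x48,0x2b}
#5 dst[0x0d+6] := {0x93,0x05,0x54,0xba,0xe3,0xe8}
query mem[0x09]=0x54, mem[0x0f]=0x54, mem[0x14]=0x60, mem[0x21]=0xb3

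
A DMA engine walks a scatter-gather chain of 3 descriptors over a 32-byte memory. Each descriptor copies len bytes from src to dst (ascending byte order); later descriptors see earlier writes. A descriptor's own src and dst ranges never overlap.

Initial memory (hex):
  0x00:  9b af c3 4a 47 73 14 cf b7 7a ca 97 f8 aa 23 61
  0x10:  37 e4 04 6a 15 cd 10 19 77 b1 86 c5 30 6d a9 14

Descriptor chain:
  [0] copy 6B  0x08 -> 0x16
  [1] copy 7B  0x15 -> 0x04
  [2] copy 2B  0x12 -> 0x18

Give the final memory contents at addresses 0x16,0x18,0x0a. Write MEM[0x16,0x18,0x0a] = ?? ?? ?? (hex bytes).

[0] 0x08->0x16 len=6 : b7 7a ca 97 f8 aa
[1] 0x15->0x04 len=7 : cd b7 7a ca 97 f8 aa
[2] 0x12->0x18 len=2 : 04 6a
query mem[0x16]=0xb7, mem[0x18]=0x04, mem[0x0a]=0xaa

MEM[0x16,0x18,0x0a] = b7 04 aa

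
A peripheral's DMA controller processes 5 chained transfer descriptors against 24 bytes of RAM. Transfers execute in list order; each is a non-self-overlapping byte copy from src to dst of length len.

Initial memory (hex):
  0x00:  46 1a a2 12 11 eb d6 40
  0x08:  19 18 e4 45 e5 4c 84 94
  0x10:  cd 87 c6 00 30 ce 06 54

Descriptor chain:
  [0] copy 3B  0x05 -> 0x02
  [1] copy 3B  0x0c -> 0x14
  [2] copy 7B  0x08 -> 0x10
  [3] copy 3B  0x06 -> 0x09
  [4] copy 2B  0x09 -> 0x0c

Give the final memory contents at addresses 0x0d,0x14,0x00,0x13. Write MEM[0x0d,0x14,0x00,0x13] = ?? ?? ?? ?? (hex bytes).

D0: mem[0x02..0x04] <- [eb d6 40]
D1: mem[0x14..0x16] <- [e5 4c 84]
D2: mem[0x10..0x16] <- [19 18 e4 45 e5 4c 84]
D3: mem[0x09..0x0b] <- [d6 40 19]
D4: mem[0x0c..0x0d] <- [d6 40]
query mem[0x0d]=0x40, mem[0x14]=0xe5, mem[0x00]=0x46, mem[0x13]=0x45

MEM[0x0d,0x14,0x00,0x13] = 40 e5 46 45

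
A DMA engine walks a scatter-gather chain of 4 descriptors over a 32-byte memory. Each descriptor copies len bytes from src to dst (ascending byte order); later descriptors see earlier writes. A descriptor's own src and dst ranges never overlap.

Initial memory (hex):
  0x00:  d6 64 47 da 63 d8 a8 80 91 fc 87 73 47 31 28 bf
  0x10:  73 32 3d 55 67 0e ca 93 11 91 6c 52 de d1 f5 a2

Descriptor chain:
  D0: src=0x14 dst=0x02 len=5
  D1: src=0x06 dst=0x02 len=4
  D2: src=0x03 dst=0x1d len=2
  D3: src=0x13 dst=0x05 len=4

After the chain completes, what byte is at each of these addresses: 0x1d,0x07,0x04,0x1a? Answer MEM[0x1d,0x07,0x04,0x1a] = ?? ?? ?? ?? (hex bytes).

  after D0: wrote 5B at 0x02 = 670eca9311
  after D1: wrote 4B at 0x02 = 118091fc
  after D2: wrote 2B at 0x1d = 8091
  after D3: wrote 4B at 0x05 = 55670eca
query mem[0x1d]=0x80, mem[0x07]=0x0e, mem[0x04]=0x91, mem[0x1a]=0x6c

MEM[0x1d,0x07,0x04,0x1a] = 80 0e 91 6c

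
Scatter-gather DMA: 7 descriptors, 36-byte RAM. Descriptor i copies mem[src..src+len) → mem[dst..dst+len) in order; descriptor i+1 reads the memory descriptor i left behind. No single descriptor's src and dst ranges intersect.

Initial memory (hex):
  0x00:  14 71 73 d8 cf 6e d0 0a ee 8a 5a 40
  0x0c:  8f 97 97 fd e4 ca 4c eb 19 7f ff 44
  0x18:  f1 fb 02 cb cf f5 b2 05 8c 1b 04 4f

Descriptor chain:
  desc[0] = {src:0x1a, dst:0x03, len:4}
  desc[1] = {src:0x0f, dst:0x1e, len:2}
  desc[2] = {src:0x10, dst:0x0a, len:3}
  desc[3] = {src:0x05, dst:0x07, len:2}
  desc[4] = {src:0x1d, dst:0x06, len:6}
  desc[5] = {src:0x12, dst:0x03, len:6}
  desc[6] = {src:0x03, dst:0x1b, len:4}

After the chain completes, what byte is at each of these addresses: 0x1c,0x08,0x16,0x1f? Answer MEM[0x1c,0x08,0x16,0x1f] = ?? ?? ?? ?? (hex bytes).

MEM[0x1c,0x08,0x16,0x1f] = eb 44 ff e4

D0: mem[0x03..0x06] <- [02 cb cf f5]
D1: mem[0x1e..0x1f] <- [fd e4]
D2: mem[0x0a..0x0c] <- [e4 ca 4c]
D3: mem[0x07..0x08] <- [cf f5]
D4: mem[0x06..0x0b] <- [f5 fd e4 8c 1b 04]
D5: mem[0x03..0x08] <- [4c eb 19 7f ff 44]
D6: mem[0x1b..0x1e] <- [4c eb 19 7f]
query mem[0x1c]=0xeb, mem[0x08]=0x44, mem[0x16]=0xff, mem[0x1f]=0xe4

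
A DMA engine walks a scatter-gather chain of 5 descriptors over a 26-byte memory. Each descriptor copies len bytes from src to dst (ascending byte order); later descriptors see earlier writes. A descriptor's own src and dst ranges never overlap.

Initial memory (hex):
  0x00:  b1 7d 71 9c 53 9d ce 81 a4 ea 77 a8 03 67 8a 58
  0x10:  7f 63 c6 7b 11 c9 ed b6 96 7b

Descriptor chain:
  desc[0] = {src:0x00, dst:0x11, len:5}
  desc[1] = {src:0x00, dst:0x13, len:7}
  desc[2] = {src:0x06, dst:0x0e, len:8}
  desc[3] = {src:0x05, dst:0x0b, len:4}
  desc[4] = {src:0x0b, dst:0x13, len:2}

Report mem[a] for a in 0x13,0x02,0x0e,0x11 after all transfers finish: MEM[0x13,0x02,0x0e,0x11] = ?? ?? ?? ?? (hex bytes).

[0] 0x00->0x11 len=5 : b1 7d 71 9c 53
[1] 0x00->0x13 len=7 : b1 7d 71 9c 53 9d ce
[2] 0x06->0x0e len=8 : ce 81 a4 ea 77 a8 03 67
[3] 0x05->0x0b len=4 : 9d ce 81 a4
[4] 0x0b->0x13 len=2 : 9d ce
query mem[0x13]=0x9d, mem[0x02]=0x71, mem[0x0e]=0xa4, mem[0x11]=0xea

MEM[0x13,0x02,0x0e,0x11] = 9d 71 a4 ea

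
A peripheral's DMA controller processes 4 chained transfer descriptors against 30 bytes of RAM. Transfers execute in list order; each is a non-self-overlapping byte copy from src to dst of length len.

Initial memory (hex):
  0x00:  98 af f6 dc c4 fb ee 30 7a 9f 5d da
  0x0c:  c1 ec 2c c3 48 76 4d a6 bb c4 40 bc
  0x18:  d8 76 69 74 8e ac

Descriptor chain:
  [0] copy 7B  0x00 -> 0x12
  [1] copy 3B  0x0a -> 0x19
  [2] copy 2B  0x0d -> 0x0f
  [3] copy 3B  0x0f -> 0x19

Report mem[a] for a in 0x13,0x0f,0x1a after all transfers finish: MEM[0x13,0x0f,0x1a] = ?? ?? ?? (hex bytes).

[0] 0x00->0x12 len=7 : 98 af f6 dc c4 fb ee
[1] 0x0a->0x19 len=3 : 5d da c1
[2] 0x0d->0x0f len=2 : ec 2c
[3] 0x0f->0x19 len=3 : ec 2c 76
query mem[0x13]=0xaf, mem[0x0f]=0xec, mem[0x1a]=0x2c

MEM[0x13,0x0f,0x1a] = af ec 2c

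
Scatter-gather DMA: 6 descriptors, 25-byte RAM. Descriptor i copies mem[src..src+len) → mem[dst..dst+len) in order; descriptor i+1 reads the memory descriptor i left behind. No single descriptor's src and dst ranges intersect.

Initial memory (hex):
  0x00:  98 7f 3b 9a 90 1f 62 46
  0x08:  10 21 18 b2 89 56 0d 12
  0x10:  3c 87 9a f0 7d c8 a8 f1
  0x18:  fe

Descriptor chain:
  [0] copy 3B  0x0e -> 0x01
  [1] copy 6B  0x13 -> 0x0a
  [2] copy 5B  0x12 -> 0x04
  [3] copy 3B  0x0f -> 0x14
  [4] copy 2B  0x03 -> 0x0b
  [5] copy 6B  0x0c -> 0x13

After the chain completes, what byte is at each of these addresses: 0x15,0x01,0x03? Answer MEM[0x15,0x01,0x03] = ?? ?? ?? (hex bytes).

MEM[0x15,0x01,0x03] = f1 0d 3c

#0 dst[0x01+3] := {0x0d,0x12,0x3c}
#1 dst[0x0a+6] := {0xf0,0x7d,0xc8,0xa8,0xf1,0xfe}
#2 dst[0x04+5] := {0x9a,0xf0,0x7d,0xc8,0xa8}
#3 dst[0x14+3] := {0xfe,0x3c,0x87}
#4 dst[0x0b+2] := {0x3c,0x9a}
#5 dst[0x13+6] := {0x9a,0xa8,0xf1,0xfe,0x3c,0x87}
query mem[0x15]=0xf1, mem[0x01]=0x0d, mem[0x03]=0x3c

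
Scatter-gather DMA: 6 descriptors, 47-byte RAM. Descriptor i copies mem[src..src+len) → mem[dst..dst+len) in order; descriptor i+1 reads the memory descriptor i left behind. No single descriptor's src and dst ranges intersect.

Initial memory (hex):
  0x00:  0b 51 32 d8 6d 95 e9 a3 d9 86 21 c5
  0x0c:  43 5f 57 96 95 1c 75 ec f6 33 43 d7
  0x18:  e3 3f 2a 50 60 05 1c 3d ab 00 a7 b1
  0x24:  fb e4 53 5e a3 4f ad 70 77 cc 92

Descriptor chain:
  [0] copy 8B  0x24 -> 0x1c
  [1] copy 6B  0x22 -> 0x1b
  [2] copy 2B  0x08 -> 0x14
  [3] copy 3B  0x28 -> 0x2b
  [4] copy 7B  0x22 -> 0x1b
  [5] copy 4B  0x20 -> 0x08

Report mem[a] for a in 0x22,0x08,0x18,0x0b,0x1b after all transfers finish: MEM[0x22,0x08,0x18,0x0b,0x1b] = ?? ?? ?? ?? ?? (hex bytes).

#0 dst[0x1c+8] := {0xfb,0xe4,0x53,0x5e,0xa3,0x4f,0xad,0x70}
#1 dst[0x1b+6] := {0xad,0x70,0xfb,0xe4,0x53,0x5e}
#2 dst[0x14+2] := {0xd9,0x86}
#3 dst[0x2b+3] := {0xa3,0x4f,0xad}
#4 dst[0x1b+7] := {0xad,0x70,0xfb,0xe4,0x53,0x5e,0xa3}
#5 dst[0x08+4] := {0x5e,0xa3,0xad,0x70}
query mem[0x22]=0xad, mem[0x08]=0x5e, mem[0x18]=0xe3, mem[0x0b]=0x70, mem[0x1b]=0xad

MEM[0x22,0x08,0x18,0x0b,0x1b] = ad 5e e3 70 ad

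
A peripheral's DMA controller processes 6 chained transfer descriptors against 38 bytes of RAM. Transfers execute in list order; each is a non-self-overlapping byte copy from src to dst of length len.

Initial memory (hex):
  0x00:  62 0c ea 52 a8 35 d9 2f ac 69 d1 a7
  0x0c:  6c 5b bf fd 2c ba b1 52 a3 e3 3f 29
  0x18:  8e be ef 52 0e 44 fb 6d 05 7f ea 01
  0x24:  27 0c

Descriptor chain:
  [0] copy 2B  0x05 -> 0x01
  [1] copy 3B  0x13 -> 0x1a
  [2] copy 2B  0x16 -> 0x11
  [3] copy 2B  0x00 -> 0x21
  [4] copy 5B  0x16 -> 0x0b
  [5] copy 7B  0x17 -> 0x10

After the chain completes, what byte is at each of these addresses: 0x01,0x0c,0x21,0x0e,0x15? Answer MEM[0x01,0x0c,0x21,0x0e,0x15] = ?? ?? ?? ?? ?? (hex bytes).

MEM[0x01,0x0c,0x21,0x0e,0x15] = 35 29 62 be e3

#0 dst[0x01+2] := {0x35,0xd9}
#1 dst[0x1a+3] := {0x52,0xa3,0xe3}
#2 dst[0x11+2] := {0x3f,0x29}
#3 dst[0x21+2] := {0x62,0x35}
#4 dst[0x0b+5] := {0x3f,0x29,0x8e,0xbe,0x52}
#5 dst[0x10+7] := {0x29,0x8e,0xbe,0x52,0xa3,0xe3,0x44}
query mem[0x01]=0x35, mem[0x0c]=0x29, mem[0x21]=0x62, mem[0x0e]=0xbe, mem[0x15]=0xe3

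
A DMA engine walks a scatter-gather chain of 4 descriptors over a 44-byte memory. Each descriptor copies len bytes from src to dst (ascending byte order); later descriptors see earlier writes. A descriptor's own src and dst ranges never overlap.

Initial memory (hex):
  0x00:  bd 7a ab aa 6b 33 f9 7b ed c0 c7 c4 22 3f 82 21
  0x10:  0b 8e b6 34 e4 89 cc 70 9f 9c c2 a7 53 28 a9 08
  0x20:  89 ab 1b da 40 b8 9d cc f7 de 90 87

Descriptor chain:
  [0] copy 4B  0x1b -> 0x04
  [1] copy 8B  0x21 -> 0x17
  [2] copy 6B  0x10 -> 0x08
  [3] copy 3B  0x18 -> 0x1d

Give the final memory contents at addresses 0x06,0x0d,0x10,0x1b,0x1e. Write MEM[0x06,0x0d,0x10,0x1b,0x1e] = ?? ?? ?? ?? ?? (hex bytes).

MEM[0x06,0x0d,0x10,0x1b,0x1e] = 28 89 0b b8 da

D0: mem[0x04..0x07] <- [a7 53 28 a9]
D1: mem[0x17..0x1e] <- [ab 1b da 40 b8 9d cc f7]
D2: mem[0x08..0x0d] <- [0b 8e b6 34 e4 89]
D3: mem[0x1d..0x1f] <- [1b da 40]
query mem[0x06]=0x28, mem[0x0d]=0x89, mem[0x10]=0x0b, mem[0x1b]=0xb8, mem[0x1e]=0xda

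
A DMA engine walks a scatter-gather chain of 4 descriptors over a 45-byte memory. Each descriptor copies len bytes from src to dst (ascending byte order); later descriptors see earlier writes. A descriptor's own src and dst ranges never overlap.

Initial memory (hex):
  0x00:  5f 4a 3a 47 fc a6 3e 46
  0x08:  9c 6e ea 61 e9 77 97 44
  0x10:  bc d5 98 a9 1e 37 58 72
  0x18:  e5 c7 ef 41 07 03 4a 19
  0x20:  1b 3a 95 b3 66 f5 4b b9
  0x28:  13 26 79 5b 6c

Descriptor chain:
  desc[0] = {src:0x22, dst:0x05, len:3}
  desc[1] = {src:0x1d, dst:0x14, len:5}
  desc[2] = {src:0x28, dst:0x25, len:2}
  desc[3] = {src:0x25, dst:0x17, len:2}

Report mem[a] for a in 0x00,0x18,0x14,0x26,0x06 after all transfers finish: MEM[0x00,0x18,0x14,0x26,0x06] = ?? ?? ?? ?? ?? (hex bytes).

#0 dst[0x05+3] := {0x95,0xb3,0x66}
#1 dst[0x14+5] := {0x03,0x4a,0x19,0x1b,0x3a}
#2 dst[0x25+2] := {0x13,0x26}
#3 dst[0x17+2] := {0x13,0x26}
query mem[0x00]=0x5f, mem[0x18]=0x26, mem[0x14]=0x03, mem[0x26]=0x26, mem[0x06]=0xb3

MEM[0x00,0x18,0x14,0x26,0x06] = 5f 26 03 26 b3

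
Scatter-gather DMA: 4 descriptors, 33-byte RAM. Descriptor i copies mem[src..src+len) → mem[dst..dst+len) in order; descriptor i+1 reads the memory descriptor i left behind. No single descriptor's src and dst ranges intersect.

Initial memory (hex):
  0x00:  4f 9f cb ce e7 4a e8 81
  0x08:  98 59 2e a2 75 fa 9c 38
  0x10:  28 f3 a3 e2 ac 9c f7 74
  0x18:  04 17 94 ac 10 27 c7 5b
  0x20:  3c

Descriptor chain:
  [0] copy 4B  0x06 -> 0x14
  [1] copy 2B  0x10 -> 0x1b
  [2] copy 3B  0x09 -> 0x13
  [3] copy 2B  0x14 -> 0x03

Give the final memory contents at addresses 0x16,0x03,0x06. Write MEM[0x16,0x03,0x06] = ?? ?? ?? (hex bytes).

[0] 0x06->0x14 len=4 : e8 81 98 59
[1] 0x10->0x1b len=2 : 28 f3
[2] 0x09->0x13 len=3 : 59 2e a2
[3] 0x14->0x03 len=2 : 2e a2
query mem[0x16]=0x98, mem[0x03]=0x2e, mem[0x06]=0xe8

MEM[0x16,0x03,0x06] = 98 2e e8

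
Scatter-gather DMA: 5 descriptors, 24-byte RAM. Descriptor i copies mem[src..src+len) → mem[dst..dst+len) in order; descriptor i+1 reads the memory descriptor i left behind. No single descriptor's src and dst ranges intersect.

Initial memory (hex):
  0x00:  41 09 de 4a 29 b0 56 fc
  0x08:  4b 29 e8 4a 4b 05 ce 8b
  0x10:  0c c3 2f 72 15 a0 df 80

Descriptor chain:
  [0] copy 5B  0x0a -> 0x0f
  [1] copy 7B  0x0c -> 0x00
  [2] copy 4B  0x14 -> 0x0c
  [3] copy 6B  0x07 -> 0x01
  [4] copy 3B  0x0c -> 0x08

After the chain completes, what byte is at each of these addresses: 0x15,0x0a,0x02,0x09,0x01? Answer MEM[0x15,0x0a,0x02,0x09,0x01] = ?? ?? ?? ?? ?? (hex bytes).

  after D0: wrote 5B at 0x0f = e84a4b05ce
  after D1: wrote 7B at 0x00 = 4b05cee84a4b05
  after D2: wrote 4B at 0x0c = 15a0df80
  after D3: wrote 6B at 0x01 = fc4b29e84a15
  after D4: wrote 3B at 0x08 = 15a0df
query mem[0x15]=0xa0, mem[0x0a]=0xdf, mem[0x02]=0x4b, mem[0x09]=0xa0, mem[0x01]=0xfc

MEM[0x15,0x0a,0x02,0x09,0x01] = a0 df 4b a0 fc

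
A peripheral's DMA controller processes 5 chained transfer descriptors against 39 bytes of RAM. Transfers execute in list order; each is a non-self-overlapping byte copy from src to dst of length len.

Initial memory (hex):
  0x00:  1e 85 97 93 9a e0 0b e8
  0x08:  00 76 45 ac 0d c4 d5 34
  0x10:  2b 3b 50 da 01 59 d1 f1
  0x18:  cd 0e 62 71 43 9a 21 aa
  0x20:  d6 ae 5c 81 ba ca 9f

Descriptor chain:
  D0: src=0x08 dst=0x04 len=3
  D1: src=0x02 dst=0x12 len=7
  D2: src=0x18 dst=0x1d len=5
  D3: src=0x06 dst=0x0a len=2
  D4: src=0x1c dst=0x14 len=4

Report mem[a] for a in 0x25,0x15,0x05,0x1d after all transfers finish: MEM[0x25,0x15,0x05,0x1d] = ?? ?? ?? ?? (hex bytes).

MEM[0x25,0x15,0x05,0x1d] = ca 00 76 00

[0] 0x08->0x04 len=3 : 00 76 45
[1] 0x02->0x12 len=7 : 97 93 00 76 45 e8 00
[2] 0x18->0x1d len=5 : 00 0e 62 71 43
[3] 0x06->0x0a len=2 : 45 e8
[4] 0x1c->0x14 len=4 : 43 00 0e 62
query mem[0x25]=0xca, mem[0x15]=0x00, mem[0x05]=0x76, mem[0x1d]=0x00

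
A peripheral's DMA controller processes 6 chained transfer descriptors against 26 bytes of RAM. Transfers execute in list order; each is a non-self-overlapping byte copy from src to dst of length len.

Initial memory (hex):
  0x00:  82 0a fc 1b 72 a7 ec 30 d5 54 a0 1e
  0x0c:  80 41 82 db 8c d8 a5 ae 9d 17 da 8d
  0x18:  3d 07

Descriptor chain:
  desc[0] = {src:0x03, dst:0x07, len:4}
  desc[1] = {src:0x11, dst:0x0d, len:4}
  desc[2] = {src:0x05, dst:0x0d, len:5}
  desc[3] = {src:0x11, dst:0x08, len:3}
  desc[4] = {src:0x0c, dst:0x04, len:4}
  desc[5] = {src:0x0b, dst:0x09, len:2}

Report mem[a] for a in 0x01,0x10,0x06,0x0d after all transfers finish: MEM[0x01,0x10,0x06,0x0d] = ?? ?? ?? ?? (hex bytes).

  after D0: wrote 4B at 0x07 = 1b72a7ec
  after D1: wrote 4B at 0x0d = d8a5ae9d
  after D2: wrote 5B at 0x0d = a7ec1b72a7
  after D3: wrote 3B at 0x08 = a7a5ae
  after D4: wrote 4B at 0x04 = 80a7ec1b
  after D5: wrote 2B at 0x09 = 1e80
query mem[0x01]=0x0a, mem[0x10]=0x72, mem[0x06]=0xec, mem[0x0d]=0xa7

MEM[0x01,0x10,0x06,0x0d] = 0a 72 ec a7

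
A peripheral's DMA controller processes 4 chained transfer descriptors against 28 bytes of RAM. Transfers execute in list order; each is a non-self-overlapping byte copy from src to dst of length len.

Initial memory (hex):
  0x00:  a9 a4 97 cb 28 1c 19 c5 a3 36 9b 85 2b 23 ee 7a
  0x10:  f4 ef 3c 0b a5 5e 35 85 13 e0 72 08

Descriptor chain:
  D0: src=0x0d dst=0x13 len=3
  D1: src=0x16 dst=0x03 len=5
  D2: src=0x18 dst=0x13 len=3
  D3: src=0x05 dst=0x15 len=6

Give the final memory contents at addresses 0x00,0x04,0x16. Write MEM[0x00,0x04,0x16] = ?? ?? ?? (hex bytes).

MEM[0x00,0x04,0x16] = a9 85 e0

[0] 0x0d->0x13 len=3 : 23 ee 7a
[1] 0x16->0x03 len=5 : 35 85 13 e0 72
[2] 0x18->0x13 len=3 : 13 e0 72
[3] 0x05->0x15 len=6 : 13 e0 72 a3 36 9b
query mem[0x00]=0xa9, mem[0x04]=0x85, mem[0x16]=0xe0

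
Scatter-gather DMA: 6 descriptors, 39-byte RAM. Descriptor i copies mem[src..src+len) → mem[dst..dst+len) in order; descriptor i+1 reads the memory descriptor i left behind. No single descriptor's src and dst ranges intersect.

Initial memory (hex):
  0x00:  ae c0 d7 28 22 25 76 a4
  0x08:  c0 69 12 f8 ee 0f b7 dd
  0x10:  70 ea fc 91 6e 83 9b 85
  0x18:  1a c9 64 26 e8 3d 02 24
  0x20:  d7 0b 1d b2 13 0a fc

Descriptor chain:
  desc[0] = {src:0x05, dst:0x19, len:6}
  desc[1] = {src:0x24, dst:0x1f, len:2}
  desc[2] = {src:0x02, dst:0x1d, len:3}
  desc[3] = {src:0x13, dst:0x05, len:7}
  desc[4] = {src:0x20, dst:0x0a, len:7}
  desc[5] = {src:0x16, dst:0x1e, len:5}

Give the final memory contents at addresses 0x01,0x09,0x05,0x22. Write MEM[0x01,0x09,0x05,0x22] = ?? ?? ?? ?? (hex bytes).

[0] 0x05->0x19 len=6 : 25 76 a4 c0 69 12
[1] 0x24->0x1f len=2 : 13 0a
[2] 0x02->0x1d len=3 : d7 28 22
[3] 0x13->0x05 len=7 : 91 6e 83 9b 85 1a 25
[4] 0x20->0x0a len=7 : 0a 0b 1d b2 13 0a fc
[5] 0x16->0x1e len=5 : 9b 85 1a 25 76
query mem[0x01]=0xc0, mem[0x09]=0x85, mem[0x05]=0x91, mem[0x22]=0x76

MEM[0x01,0x09,0x05,0x22] = c0 85 91 76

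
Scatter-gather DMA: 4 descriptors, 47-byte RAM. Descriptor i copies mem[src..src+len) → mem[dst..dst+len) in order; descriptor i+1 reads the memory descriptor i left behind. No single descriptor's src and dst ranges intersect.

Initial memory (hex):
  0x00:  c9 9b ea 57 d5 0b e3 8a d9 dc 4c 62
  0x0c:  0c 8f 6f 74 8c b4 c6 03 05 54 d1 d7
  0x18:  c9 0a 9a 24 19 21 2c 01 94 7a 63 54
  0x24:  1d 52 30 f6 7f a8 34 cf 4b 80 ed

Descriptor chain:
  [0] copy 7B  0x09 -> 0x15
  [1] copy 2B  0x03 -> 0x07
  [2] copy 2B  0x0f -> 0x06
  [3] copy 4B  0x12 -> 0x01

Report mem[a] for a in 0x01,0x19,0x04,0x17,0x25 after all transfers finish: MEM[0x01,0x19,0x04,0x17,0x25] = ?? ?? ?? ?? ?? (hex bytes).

#0 dst[0x15+7] := {0xdc,0x4c,0x62,0x0c,0x8f,0x6f,0x74}
#1 dst[0x07+2] := {0x57,0xd5}
#2 dst[0x06+2] := {0x74,0x8c}
#3 dst[0x01+4] := {0xc6,0x03,0x05,0xdc}
query mem[0x01]=0xc6, mem[0x19]=0x8f, mem[0x04]=0xdc, mem[0x17]=0x62, mem[0x25]=0x52

MEM[0x01,0x19,0x04,0x17,0x25] = c6 8f dc 62 52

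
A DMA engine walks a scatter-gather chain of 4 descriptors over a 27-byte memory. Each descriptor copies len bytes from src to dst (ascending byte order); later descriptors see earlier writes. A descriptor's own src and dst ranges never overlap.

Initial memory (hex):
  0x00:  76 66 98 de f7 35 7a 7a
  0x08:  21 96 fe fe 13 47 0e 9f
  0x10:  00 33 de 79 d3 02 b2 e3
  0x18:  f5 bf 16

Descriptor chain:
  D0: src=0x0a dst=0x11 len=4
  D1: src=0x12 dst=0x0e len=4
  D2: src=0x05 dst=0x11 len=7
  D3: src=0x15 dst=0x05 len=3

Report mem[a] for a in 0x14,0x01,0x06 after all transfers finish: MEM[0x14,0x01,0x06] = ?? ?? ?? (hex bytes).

D0: mem[0x11..0x14] <- [fe fe 13 47]
D1: mem[0x0e..0x11] <- [fe 13 47 02]
D2: mem[0x11..0x17] <- [35 7a 7a 21 96 fe fe]
D3: mem[0x05..0x07] <- [96 fe fe]
query mem[0x14]=0x21, mem[0x01]=0x66, mem[0x06]=0xfe

MEM[0x14,0x01,0x06] = 21 66 fe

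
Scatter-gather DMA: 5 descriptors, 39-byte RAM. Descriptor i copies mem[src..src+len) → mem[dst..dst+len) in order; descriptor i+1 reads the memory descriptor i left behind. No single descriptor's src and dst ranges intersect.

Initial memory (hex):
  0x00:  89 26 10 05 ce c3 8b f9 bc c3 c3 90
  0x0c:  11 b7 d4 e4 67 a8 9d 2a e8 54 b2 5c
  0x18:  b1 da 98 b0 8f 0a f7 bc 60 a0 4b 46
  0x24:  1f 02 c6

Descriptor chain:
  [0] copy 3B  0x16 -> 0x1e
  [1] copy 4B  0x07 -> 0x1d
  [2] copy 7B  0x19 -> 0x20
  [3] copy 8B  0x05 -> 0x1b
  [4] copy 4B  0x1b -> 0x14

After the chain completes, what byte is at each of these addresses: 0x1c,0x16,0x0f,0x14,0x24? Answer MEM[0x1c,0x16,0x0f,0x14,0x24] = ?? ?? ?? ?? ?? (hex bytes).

  after D0: wrote 3B at 0x1e = b25cb1
  after D1: wrote 4B at 0x1d = f9bcc3c3
  after D2: wrote 7B at 0x20 = da98b08ff9bcc3
  after D3: wrote 8B at 0x1b = c38bf9bcc3c39011
  after D4: wrote 4B at 0x14 = c38bf9bc
query mem[0x1c]=0x8b, mem[0x16]=0xf9, mem[0x0f]=0xe4, mem[0x14]=0xc3, mem[0x24]=0xf9

MEM[0x1c,0x16,0x0f,0x14,0x24] = 8b f9 e4 c3 f9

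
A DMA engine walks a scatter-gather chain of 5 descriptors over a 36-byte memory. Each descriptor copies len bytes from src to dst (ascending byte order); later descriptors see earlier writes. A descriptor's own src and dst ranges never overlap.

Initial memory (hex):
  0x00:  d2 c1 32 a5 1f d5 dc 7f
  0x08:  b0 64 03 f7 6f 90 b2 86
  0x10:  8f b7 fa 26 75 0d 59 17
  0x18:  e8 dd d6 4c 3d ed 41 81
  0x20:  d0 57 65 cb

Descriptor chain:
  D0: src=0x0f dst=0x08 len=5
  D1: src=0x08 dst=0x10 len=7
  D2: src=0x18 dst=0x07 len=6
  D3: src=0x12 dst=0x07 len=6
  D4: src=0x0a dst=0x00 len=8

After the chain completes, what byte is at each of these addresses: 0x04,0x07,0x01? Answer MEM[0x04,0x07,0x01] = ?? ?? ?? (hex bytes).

#0 dst[0x08+5] := {0x86,0x8f,0xb7,0xfa,0x26}
#1 dst[0x10+7] := {0x86,0x8f,0xb7,0xfa,0x26,0x90,0xb2}
#2 dst[0x07+6] := {0xe8,0xdd,0xd6,0x4c,0x3d,0xed}
#3 dst[0x07+6] := {0xb7,0xfa,0x26,0x90,0xb2,0x17}
#4 dst[0x00+8] := {0x90,0xb2,0x17,0x90,0xb2,0x86,0x86,0x8f}
query mem[0x04]=0xb2, mem[0x07]=0x8f, mem[0x01]=0xb2

MEM[0x04,0x07,0x01] = b2 8f b2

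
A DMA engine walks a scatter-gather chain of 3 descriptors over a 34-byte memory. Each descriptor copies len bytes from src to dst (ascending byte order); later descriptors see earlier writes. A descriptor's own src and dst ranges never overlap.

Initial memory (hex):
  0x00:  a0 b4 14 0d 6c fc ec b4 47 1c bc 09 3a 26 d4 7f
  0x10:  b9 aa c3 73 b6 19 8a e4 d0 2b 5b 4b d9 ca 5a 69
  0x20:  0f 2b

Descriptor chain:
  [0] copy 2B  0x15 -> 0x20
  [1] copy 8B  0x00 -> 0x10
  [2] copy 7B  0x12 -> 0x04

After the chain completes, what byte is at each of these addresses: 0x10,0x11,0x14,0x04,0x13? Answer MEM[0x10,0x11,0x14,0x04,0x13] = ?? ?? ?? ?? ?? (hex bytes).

MEM[0x10,0x11,0x14,0x04,0x13] = a0 b4 6c 14 0d

#0 dst[0x20+2] := {0x19,0x8a}
#1 dst[0x10+8] := {0xa0,0xb4,0x14,0x0d,0x6c,0xfc,0xec,0xb4}
#2 dst[0x04+7] := {0x14,0x0d,0x6c,0xfc,0xec,0xb4,0xd0}
query mem[0x10]=0xa0, mem[0x11]=0xb4, mem[0x14]=0x6c, mem[0x04]=0x14, mem[0x13]=0x0d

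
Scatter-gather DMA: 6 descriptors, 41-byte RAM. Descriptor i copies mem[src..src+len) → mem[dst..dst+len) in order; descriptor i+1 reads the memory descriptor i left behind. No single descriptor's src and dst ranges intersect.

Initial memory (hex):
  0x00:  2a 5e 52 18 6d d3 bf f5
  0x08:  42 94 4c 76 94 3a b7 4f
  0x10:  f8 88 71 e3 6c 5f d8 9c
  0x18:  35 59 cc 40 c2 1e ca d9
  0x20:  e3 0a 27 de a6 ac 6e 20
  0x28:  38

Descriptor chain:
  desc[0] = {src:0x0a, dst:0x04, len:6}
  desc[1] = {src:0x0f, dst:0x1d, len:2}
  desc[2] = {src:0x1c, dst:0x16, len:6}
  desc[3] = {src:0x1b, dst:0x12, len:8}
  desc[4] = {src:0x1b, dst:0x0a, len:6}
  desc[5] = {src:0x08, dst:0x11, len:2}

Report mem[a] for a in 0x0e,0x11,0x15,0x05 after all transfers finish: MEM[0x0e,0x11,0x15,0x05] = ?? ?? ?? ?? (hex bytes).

MEM[0x0e,0x11,0x15,0x05] = d9 b7 f8 76

[0] 0x0a->0x04 len=6 : 4c 76 94 3a b7 4f
[1] 0x0f->0x1d len=2 : 4f f8
[2] 0x1c->0x16 len=6 : c2 4f f8 d9 e3 0a
[3] 0x1b->0x12 len=8 : 0a c2 4f f8 d9 e3 0a 27
[4] 0x1b->0x0a len=6 : 0a c2 4f f8 d9 e3
[5] 0x08->0x11 len=2 : b7 4f
query mem[0x0e]=0xd9, mem[0x11]=0xb7, mem[0x15]=0xf8, mem[0x05]=0x76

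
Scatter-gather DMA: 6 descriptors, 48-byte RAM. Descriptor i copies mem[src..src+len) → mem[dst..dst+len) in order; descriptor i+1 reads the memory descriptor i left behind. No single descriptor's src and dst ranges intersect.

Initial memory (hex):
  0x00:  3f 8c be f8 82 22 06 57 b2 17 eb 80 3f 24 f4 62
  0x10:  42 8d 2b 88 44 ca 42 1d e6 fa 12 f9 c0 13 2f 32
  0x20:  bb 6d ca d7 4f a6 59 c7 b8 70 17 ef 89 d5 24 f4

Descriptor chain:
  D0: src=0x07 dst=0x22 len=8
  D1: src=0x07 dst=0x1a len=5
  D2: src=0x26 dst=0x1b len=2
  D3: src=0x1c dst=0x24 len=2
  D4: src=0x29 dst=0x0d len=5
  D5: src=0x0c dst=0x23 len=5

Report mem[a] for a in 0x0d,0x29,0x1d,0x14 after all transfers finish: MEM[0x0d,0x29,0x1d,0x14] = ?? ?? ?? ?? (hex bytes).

MEM[0x0d,0x29,0x1d,0x14] = f4 f4 eb 44

[0] 0x07->0x22 len=8 : 57 b2 17 eb 80 3f 24 f4
[1] 0x07->0x1a len=5 : 57 b2 17 eb 80
[2] 0x26->0x1b len=2 : 80 3f
[3] 0x1c->0x24 len=2 : 3f eb
[4] 0x29->0x0d len=5 : f4 17 ef 89 d5
[5] 0x0c->0x23 len=5 : 3f f4 17 ef 89
query mem[0x0d]=0xf4, mem[0x29]=0xf4, mem[0x1d]=0xeb, mem[0x14]=0x44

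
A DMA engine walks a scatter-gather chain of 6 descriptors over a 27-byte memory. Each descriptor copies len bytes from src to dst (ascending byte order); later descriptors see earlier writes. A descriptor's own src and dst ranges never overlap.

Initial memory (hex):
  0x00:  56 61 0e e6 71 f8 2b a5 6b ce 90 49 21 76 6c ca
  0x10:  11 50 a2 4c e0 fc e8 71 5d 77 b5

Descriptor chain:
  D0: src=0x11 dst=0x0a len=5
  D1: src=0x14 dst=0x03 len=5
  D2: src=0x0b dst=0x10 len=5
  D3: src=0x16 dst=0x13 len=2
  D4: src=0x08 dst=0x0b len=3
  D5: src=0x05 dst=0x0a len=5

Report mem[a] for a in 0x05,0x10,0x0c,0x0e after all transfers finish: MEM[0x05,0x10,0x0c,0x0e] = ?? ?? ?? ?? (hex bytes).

[0] 0x11->0x0a len=5 : 50 a2 4c e0 fc
[1] 0x14->0x03 len=5 : e0 fc e8 71 5d
[2] 0x0b->0x10 len=5 : a2 4c e0 fc ca
[3] 0x16->0x13 len=2 : e8 71
[4] 0x08->0x0b len=3 : 6b ce 50
[5] 0x05->0x0a len=5 : e8 71 5d 6b ce
query mem[0x05]=0xe8, mem[0x10]=0xa2, mem[0x0c]=0x5d, mem[0x0e]=0xce

MEM[0x05,0x10,0x0c,0x0e] = e8 a2 5d ce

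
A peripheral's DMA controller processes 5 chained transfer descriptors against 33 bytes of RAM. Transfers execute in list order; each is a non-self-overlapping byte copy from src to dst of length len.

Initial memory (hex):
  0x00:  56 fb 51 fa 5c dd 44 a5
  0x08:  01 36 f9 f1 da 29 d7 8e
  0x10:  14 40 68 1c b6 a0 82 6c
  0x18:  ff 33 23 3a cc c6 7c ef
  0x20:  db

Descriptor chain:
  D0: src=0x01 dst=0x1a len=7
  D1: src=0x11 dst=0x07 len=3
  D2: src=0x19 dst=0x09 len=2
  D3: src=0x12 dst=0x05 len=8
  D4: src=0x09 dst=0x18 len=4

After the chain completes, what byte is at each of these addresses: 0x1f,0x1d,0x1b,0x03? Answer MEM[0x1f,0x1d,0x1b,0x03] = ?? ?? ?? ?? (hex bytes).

MEM[0x1f,0x1d,0x1b,0x03] = 44 5c 33 fa

D0: mem[0x1a..0x20] <- [fb 51 fa 5c dd 44 a5]
D1: mem[0x07..0x09] <- [40 68 1c]
D2: mem[0x09..0x0a] <- [33 fb]
D3: mem[0x05..0x0c] <- [68 1c b6 a0 82 6c ff 33]
D4: mem[0x18..0x1b] <- [82 6c ff 33]
query mem[0x1f]=0x44, mem[0x1d]=0x5c, mem[0x1b]=0x33, mem[0x03]=0xfa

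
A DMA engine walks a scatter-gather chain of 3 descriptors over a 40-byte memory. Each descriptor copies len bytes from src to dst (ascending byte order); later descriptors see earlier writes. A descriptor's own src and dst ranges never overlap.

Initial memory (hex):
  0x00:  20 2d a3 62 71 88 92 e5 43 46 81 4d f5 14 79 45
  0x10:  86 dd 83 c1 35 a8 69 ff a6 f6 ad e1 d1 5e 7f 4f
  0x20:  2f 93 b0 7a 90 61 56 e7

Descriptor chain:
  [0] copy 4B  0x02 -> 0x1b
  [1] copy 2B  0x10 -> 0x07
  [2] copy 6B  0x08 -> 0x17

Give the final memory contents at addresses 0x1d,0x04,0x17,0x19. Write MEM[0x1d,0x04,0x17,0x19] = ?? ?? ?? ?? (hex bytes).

MEM[0x1d,0x04,0x17,0x19] = 71 71 dd 81

[0] 0x02->0x1b len=4 : a3 62 71 88
[1] 0x10->0x07 len=2 : 86 dd
[2] 0x08->0x17 len=6 : dd 46 81 4d f5 14
query mem[0x1d]=0x71, mem[0x04]=0x71, mem[0x17]=0xdd, mem[0x19]=0x81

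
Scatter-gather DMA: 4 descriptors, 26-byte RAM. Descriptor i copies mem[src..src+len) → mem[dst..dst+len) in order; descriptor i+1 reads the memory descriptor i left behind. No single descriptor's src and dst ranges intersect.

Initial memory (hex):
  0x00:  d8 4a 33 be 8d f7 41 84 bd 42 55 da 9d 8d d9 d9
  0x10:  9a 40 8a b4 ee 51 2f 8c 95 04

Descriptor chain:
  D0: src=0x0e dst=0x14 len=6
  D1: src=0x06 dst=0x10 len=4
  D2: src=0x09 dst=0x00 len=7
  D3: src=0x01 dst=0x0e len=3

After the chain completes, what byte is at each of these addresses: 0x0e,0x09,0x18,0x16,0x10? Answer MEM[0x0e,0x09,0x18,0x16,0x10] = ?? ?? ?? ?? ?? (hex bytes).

#0 dst[0x14+6] := {0xd9,0xd9,0x9a,0x40,0x8a,0xb4}
#1 dst[0x10+4] := {0x41,0x84,0xbd,0x42}
#2 dst[0x00+7] := {0x42,0x55,0xda,0x9d,0x8d,0xd9,0xd9}
#3 dst[0x0e+3] := {0x55,0xda,0x9d}
query mem[0x0e]=0x55, mem[0x09]=0x42, mem[0x18]=0x8a, mem[0x16]=0x9a, mem[0x10]=0x9d

MEM[0x0e,0x09,0x18,0x16,0x10] = 55 42 8a 9a 9d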